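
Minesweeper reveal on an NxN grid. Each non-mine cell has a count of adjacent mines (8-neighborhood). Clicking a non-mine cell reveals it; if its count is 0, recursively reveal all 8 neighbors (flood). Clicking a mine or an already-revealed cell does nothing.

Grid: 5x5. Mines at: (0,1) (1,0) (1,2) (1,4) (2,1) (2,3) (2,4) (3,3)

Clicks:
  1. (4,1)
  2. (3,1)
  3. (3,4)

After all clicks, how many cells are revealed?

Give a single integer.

Answer: 7

Derivation:
Click 1 (4,1) count=0: revealed 6 new [(3,0) (3,1) (3,2) (4,0) (4,1) (4,2)] -> total=6
Click 2 (3,1) count=1: revealed 0 new [(none)] -> total=6
Click 3 (3,4) count=3: revealed 1 new [(3,4)] -> total=7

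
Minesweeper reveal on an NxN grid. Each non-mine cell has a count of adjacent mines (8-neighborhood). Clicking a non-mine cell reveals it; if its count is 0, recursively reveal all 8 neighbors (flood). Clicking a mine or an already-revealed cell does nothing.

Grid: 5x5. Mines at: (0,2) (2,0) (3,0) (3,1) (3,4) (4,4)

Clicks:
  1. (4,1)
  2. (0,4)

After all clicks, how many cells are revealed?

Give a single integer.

Click 1 (4,1) count=2: revealed 1 new [(4,1)] -> total=1
Click 2 (0,4) count=0: revealed 6 new [(0,3) (0,4) (1,3) (1,4) (2,3) (2,4)] -> total=7

Answer: 7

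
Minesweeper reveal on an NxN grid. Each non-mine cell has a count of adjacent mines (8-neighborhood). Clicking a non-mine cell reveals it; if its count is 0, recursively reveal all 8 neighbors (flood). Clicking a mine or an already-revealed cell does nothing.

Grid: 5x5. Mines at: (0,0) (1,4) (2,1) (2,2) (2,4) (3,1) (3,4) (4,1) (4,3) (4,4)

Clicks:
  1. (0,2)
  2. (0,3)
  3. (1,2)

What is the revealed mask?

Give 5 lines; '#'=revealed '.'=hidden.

Answer: .###.
.###.
.....
.....
.....

Derivation:
Click 1 (0,2) count=0: revealed 6 new [(0,1) (0,2) (0,3) (1,1) (1,2) (1,3)] -> total=6
Click 2 (0,3) count=1: revealed 0 new [(none)] -> total=6
Click 3 (1,2) count=2: revealed 0 new [(none)] -> total=6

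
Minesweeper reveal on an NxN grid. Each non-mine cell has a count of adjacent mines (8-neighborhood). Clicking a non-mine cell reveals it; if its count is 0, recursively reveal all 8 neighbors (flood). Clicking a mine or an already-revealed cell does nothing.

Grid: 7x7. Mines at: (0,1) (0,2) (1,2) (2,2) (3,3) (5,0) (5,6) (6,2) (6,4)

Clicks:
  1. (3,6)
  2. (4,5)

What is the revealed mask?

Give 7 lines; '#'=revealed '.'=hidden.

Answer: ...####
...####
...####
....###
....###
.......
.......

Derivation:
Click 1 (3,6) count=0: revealed 18 new [(0,3) (0,4) (0,5) (0,6) (1,3) (1,4) (1,5) (1,6) (2,3) (2,4) (2,5) (2,6) (3,4) (3,5) (3,6) (4,4) (4,5) (4,6)] -> total=18
Click 2 (4,5) count=1: revealed 0 new [(none)] -> total=18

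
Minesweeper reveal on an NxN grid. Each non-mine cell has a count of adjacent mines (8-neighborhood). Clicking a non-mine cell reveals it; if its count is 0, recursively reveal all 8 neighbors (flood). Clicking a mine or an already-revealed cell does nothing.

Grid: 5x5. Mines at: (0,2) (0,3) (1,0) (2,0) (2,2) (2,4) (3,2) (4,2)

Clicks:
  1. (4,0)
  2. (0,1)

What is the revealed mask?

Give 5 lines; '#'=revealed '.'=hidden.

Answer: .#...
.....
.....
##...
##...

Derivation:
Click 1 (4,0) count=0: revealed 4 new [(3,0) (3,1) (4,0) (4,1)] -> total=4
Click 2 (0,1) count=2: revealed 1 new [(0,1)] -> total=5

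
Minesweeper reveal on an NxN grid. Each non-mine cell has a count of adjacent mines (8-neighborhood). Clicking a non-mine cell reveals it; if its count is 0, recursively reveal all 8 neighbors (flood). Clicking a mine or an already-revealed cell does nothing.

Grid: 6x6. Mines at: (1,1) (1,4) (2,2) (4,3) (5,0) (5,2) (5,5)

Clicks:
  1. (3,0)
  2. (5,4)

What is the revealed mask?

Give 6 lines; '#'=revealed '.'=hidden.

Click 1 (3,0) count=0: revealed 6 new [(2,0) (2,1) (3,0) (3,1) (4,0) (4,1)] -> total=6
Click 2 (5,4) count=2: revealed 1 new [(5,4)] -> total=7

Answer: ......
......
##....
##....
##....
....#.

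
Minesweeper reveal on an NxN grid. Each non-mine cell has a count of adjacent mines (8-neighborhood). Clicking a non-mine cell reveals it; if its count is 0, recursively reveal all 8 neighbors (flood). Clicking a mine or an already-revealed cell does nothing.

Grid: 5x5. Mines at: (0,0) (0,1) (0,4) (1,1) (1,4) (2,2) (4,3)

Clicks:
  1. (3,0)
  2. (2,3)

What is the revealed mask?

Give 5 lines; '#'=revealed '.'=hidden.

Answer: .....
.....
##.#.
###..
###..

Derivation:
Click 1 (3,0) count=0: revealed 8 new [(2,0) (2,1) (3,0) (3,1) (3,2) (4,0) (4,1) (4,2)] -> total=8
Click 2 (2,3) count=2: revealed 1 new [(2,3)] -> total=9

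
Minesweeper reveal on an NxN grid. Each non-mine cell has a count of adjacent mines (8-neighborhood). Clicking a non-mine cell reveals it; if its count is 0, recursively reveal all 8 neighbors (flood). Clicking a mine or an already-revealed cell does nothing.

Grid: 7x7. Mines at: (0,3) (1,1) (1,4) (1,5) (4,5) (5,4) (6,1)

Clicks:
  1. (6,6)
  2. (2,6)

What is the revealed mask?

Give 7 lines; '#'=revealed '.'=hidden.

Answer: .......
.......
......#
.......
.......
.....##
.....##

Derivation:
Click 1 (6,6) count=0: revealed 4 new [(5,5) (5,6) (6,5) (6,6)] -> total=4
Click 2 (2,6) count=1: revealed 1 new [(2,6)] -> total=5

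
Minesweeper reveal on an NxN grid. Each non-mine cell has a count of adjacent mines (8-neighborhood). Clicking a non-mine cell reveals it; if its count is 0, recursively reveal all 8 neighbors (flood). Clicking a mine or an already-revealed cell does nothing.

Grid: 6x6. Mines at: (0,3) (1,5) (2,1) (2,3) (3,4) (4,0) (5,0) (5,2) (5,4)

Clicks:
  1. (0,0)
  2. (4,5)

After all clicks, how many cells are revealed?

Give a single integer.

Click 1 (0,0) count=0: revealed 6 new [(0,0) (0,1) (0,2) (1,0) (1,1) (1,2)] -> total=6
Click 2 (4,5) count=2: revealed 1 new [(4,5)] -> total=7

Answer: 7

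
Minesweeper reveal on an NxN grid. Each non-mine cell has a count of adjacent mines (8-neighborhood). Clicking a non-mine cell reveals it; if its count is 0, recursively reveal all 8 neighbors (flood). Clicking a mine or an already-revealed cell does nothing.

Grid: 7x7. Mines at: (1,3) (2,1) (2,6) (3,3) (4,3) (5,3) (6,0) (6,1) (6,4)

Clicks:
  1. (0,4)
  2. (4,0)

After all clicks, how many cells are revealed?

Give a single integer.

Answer: 10

Derivation:
Click 1 (0,4) count=1: revealed 1 new [(0,4)] -> total=1
Click 2 (4,0) count=0: revealed 9 new [(3,0) (3,1) (3,2) (4,0) (4,1) (4,2) (5,0) (5,1) (5,2)] -> total=10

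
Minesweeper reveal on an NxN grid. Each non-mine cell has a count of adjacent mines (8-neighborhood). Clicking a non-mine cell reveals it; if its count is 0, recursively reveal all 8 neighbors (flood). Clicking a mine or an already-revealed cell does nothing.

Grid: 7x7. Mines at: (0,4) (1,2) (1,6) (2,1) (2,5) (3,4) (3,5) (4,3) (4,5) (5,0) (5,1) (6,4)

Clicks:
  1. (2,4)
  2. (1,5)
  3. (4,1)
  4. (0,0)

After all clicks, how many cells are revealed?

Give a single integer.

Answer: 7

Derivation:
Click 1 (2,4) count=3: revealed 1 new [(2,4)] -> total=1
Click 2 (1,5) count=3: revealed 1 new [(1,5)] -> total=2
Click 3 (4,1) count=2: revealed 1 new [(4,1)] -> total=3
Click 4 (0,0) count=0: revealed 4 new [(0,0) (0,1) (1,0) (1,1)] -> total=7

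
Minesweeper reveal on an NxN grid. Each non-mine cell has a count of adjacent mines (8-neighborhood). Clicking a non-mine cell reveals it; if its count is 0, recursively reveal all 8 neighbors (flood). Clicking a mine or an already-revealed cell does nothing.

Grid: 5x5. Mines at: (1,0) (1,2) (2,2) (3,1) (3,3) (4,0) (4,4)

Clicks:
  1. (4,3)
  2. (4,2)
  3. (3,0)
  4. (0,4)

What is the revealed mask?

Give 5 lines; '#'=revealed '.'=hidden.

Answer: ...##
...##
...##
#....
..##.

Derivation:
Click 1 (4,3) count=2: revealed 1 new [(4,3)] -> total=1
Click 2 (4,2) count=2: revealed 1 new [(4,2)] -> total=2
Click 3 (3,0) count=2: revealed 1 new [(3,0)] -> total=3
Click 4 (0,4) count=0: revealed 6 new [(0,3) (0,4) (1,3) (1,4) (2,3) (2,4)] -> total=9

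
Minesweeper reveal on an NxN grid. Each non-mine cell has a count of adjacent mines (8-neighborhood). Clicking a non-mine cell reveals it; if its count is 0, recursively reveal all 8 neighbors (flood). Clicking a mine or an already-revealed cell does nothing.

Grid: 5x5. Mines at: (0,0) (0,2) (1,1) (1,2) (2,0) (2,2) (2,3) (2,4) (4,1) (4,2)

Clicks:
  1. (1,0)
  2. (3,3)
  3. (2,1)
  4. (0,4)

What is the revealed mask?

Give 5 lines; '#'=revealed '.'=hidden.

Click 1 (1,0) count=3: revealed 1 new [(1,0)] -> total=1
Click 2 (3,3) count=4: revealed 1 new [(3,3)] -> total=2
Click 3 (2,1) count=4: revealed 1 new [(2,1)] -> total=3
Click 4 (0,4) count=0: revealed 4 new [(0,3) (0,4) (1,3) (1,4)] -> total=7

Answer: ...##
#..##
.#...
...#.
.....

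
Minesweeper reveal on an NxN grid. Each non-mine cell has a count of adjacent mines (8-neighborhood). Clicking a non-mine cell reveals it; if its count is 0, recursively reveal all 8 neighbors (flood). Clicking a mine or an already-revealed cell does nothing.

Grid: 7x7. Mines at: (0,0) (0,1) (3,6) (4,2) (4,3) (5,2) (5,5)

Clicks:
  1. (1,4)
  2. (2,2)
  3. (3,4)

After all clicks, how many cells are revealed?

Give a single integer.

Answer: 31

Derivation:
Click 1 (1,4) count=0: revealed 31 new [(0,2) (0,3) (0,4) (0,5) (0,6) (1,0) (1,1) (1,2) (1,3) (1,4) (1,5) (1,6) (2,0) (2,1) (2,2) (2,3) (2,4) (2,5) (2,6) (3,0) (3,1) (3,2) (3,3) (3,4) (3,5) (4,0) (4,1) (5,0) (5,1) (6,0) (6,1)] -> total=31
Click 2 (2,2) count=0: revealed 0 new [(none)] -> total=31
Click 3 (3,4) count=1: revealed 0 new [(none)] -> total=31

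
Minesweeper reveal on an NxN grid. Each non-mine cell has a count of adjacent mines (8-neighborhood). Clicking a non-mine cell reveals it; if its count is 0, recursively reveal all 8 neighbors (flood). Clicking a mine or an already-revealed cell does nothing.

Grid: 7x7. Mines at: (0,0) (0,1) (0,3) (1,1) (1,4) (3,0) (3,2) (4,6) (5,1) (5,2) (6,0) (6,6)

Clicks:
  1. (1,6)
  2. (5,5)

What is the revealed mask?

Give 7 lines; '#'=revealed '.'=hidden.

Click 1 (1,6) count=0: revealed 8 new [(0,5) (0,6) (1,5) (1,6) (2,5) (2,6) (3,5) (3,6)] -> total=8
Click 2 (5,5) count=2: revealed 1 new [(5,5)] -> total=9

Answer: .....##
.....##
.....##
.....##
.......
.....#.
.......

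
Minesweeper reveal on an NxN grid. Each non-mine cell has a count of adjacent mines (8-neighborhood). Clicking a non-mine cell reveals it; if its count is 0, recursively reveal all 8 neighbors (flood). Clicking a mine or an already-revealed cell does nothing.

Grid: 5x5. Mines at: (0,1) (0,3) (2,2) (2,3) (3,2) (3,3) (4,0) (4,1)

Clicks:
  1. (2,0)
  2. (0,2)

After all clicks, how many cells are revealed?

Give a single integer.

Answer: 7

Derivation:
Click 1 (2,0) count=0: revealed 6 new [(1,0) (1,1) (2,0) (2,1) (3,0) (3,1)] -> total=6
Click 2 (0,2) count=2: revealed 1 new [(0,2)] -> total=7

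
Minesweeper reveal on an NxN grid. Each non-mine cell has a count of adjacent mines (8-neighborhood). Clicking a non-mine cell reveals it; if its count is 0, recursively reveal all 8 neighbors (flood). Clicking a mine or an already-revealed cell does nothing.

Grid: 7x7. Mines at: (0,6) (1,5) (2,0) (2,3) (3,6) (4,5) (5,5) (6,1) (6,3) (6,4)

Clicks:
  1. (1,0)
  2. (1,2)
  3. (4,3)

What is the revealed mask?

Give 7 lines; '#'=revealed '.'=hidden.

Answer: .......
#.#....
.......
#####..
#####..
#####..
.......

Derivation:
Click 1 (1,0) count=1: revealed 1 new [(1,0)] -> total=1
Click 2 (1,2) count=1: revealed 1 new [(1,2)] -> total=2
Click 3 (4,3) count=0: revealed 15 new [(3,0) (3,1) (3,2) (3,3) (3,4) (4,0) (4,1) (4,2) (4,3) (4,4) (5,0) (5,1) (5,2) (5,3) (5,4)] -> total=17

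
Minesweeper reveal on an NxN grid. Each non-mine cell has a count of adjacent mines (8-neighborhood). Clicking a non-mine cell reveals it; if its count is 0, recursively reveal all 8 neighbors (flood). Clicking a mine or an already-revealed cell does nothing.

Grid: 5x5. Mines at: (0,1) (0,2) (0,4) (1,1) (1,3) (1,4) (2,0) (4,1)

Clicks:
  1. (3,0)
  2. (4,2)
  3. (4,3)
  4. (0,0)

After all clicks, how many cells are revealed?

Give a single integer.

Click 1 (3,0) count=2: revealed 1 new [(3,0)] -> total=1
Click 2 (4,2) count=1: revealed 1 new [(4,2)] -> total=2
Click 3 (4,3) count=0: revealed 8 new [(2,2) (2,3) (2,4) (3,2) (3,3) (3,4) (4,3) (4,4)] -> total=10
Click 4 (0,0) count=2: revealed 1 new [(0,0)] -> total=11

Answer: 11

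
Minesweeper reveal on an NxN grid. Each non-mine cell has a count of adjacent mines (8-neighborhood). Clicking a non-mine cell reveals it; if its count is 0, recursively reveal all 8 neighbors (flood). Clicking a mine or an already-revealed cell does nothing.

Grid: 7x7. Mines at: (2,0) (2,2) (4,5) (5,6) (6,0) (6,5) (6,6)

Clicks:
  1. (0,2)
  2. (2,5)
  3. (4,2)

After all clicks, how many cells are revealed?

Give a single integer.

Answer: 39

Derivation:
Click 1 (0,2) count=0: revealed 22 new [(0,0) (0,1) (0,2) (0,3) (0,4) (0,5) (0,6) (1,0) (1,1) (1,2) (1,3) (1,4) (1,5) (1,6) (2,3) (2,4) (2,5) (2,6) (3,3) (3,4) (3,5) (3,6)] -> total=22
Click 2 (2,5) count=0: revealed 0 new [(none)] -> total=22
Click 3 (4,2) count=0: revealed 17 new [(3,0) (3,1) (3,2) (4,0) (4,1) (4,2) (4,3) (4,4) (5,0) (5,1) (5,2) (5,3) (5,4) (6,1) (6,2) (6,3) (6,4)] -> total=39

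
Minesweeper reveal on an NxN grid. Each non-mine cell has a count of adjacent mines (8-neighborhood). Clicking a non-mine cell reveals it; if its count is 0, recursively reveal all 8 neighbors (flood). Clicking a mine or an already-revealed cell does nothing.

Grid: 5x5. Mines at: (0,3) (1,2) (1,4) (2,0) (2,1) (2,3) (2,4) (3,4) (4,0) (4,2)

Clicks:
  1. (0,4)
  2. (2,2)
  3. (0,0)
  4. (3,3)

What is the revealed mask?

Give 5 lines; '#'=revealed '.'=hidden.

Click 1 (0,4) count=2: revealed 1 new [(0,4)] -> total=1
Click 2 (2,2) count=3: revealed 1 new [(2,2)] -> total=2
Click 3 (0,0) count=0: revealed 4 new [(0,0) (0,1) (1,0) (1,1)] -> total=6
Click 4 (3,3) count=4: revealed 1 new [(3,3)] -> total=7

Answer: ##..#
##...
..#..
...#.
.....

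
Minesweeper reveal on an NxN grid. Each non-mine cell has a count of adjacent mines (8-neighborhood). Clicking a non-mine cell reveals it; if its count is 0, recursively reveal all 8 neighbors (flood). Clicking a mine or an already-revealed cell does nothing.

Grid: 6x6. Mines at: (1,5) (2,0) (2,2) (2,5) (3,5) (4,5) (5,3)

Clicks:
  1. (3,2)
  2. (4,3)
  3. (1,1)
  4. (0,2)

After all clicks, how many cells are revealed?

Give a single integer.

Click 1 (3,2) count=1: revealed 1 new [(3,2)] -> total=1
Click 2 (4,3) count=1: revealed 1 new [(4,3)] -> total=2
Click 3 (1,1) count=2: revealed 1 new [(1,1)] -> total=3
Click 4 (0,2) count=0: revealed 9 new [(0,0) (0,1) (0,2) (0,3) (0,4) (1,0) (1,2) (1,3) (1,4)] -> total=12

Answer: 12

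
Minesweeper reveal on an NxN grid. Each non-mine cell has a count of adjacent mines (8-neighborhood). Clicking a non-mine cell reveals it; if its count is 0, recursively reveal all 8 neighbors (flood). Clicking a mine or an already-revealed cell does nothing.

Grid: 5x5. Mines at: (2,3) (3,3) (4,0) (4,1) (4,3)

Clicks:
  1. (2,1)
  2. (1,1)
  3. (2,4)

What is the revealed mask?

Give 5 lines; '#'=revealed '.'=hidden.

Answer: #####
#####
###.#
###..
.....

Derivation:
Click 1 (2,1) count=0: revealed 16 new [(0,0) (0,1) (0,2) (0,3) (0,4) (1,0) (1,1) (1,2) (1,3) (1,4) (2,0) (2,1) (2,2) (3,0) (3,1) (3,2)] -> total=16
Click 2 (1,1) count=0: revealed 0 new [(none)] -> total=16
Click 3 (2,4) count=2: revealed 1 new [(2,4)] -> total=17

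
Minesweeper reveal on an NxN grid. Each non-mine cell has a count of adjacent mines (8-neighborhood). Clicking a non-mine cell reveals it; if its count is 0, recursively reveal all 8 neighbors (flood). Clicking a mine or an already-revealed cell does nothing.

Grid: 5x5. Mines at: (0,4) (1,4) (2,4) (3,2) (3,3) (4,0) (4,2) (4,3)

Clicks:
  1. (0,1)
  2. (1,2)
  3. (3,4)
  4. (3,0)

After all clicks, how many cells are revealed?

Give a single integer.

Click 1 (0,1) count=0: revealed 14 new [(0,0) (0,1) (0,2) (0,3) (1,0) (1,1) (1,2) (1,3) (2,0) (2,1) (2,2) (2,3) (3,0) (3,1)] -> total=14
Click 2 (1,2) count=0: revealed 0 new [(none)] -> total=14
Click 3 (3,4) count=3: revealed 1 new [(3,4)] -> total=15
Click 4 (3,0) count=1: revealed 0 new [(none)] -> total=15

Answer: 15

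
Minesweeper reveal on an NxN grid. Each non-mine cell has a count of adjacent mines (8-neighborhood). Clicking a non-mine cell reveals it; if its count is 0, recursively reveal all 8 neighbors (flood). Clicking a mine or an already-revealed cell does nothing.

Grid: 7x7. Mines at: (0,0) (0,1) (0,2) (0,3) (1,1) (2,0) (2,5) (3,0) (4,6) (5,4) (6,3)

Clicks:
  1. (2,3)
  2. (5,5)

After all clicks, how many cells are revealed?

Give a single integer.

Answer: 24

Derivation:
Click 1 (2,3) count=0: revealed 23 new [(1,2) (1,3) (1,4) (2,1) (2,2) (2,3) (2,4) (3,1) (3,2) (3,3) (3,4) (4,0) (4,1) (4,2) (4,3) (4,4) (5,0) (5,1) (5,2) (5,3) (6,0) (6,1) (6,2)] -> total=23
Click 2 (5,5) count=2: revealed 1 new [(5,5)] -> total=24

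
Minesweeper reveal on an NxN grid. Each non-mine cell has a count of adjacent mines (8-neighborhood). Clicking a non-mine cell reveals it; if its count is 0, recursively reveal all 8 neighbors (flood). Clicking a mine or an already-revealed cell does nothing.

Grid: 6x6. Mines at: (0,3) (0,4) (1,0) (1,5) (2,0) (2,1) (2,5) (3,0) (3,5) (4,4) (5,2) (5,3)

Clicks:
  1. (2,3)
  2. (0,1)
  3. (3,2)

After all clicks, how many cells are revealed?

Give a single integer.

Click 1 (2,3) count=0: revealed 9 new [(1,2) (1,3) (1,4) (2,2) (2,3) (2,4) (3,2) (3,3) (3,4)] -> total=9
Click 2 (0,1) count=1: revealed 1 new [(0,1)] -> total=10
Click 3 (3,2) count=1: revealed 0 new [(none)] -> total=10

Answer: 10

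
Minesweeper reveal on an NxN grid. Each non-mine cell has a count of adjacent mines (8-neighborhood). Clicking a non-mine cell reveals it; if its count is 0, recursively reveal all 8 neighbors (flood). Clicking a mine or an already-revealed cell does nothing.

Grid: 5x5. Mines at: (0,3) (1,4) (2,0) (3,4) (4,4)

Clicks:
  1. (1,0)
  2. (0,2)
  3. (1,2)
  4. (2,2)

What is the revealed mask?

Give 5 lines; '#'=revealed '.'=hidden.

Answer: ..#..
####.
.###.
####.
####.

Derivation:
Click 1 (1,0) count=1: revealed 1 new [(1,0)] -> total=1
Click 2 (0,2) count=1: revealed 1 new [(0,2)] -> total=2
Click 3 (1,2) count=1: revealed 1 new [(1,2)] -> total=3
Click 4 (2,2) count=0: revealed 13 new [(1,1) (1,3) (2,1) (2,2) (2,3) (3,0) (3,1) (3,2) (3,3) (4,0) (4,1) (4,2) (4,3)] -> total=16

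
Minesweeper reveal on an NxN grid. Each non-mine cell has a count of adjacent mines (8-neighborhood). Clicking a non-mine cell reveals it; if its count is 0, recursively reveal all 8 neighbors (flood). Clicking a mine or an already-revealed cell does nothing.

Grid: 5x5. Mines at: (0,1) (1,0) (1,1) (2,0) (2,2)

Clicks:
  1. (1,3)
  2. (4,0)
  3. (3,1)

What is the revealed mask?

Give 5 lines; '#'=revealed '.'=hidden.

Answer: ..###
..###
...##
#####
#####

Derivation:
Click 1 (1,3) count=1: revealed 1 new [(1,3)] -> total=1
Click 2 (4,0) count=0: revealed 17 new [(0,2) (0,3) (0,4) (1,2) (1,4) (2,3) (2,4) (3,0) (3,1) (3,2) (3,3) (3,4) (4,0) (4,1) (4,2) (4,3) (4,4)] -> total=18
Click 3 (3,1) count=2: revealed 0 new [(none)] -> total=18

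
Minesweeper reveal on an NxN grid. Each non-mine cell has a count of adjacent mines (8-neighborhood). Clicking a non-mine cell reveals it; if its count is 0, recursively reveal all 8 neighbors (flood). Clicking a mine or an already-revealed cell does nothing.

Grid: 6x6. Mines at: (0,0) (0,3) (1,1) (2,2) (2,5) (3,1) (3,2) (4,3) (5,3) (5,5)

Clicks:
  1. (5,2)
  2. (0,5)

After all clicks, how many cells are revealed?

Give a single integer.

Click 1 (5,2) count=2: revealed 1 new [(5,2)] -> total=1
Click 2 (0,5) count=0: revealed 4 new [(0,4) (0,5) (1,4) (1,5)] -> total=5

Answer: 5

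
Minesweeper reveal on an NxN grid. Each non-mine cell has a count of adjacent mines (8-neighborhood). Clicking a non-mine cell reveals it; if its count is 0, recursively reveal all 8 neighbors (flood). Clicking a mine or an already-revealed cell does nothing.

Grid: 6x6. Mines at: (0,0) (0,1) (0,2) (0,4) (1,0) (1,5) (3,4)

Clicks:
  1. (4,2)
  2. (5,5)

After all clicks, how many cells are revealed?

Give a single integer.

Answer: 23

Derivation:
Click 1 (4,2) count=0: revealed 23 new [(1,1) (1,2) (1,3) (2,0) (2,1) (2,2) (2,3) (3,0) (3,1) (3,2) (3,3) (4,0) (4,1) (4,2) (4,3) (4,4) (4,5) (5,0) (5,1) (5,2) (5,3) (5,4) (5,5)] -> total=23
Click 2 (5,5) count=0: revealed 0 new [(none)] -> total=23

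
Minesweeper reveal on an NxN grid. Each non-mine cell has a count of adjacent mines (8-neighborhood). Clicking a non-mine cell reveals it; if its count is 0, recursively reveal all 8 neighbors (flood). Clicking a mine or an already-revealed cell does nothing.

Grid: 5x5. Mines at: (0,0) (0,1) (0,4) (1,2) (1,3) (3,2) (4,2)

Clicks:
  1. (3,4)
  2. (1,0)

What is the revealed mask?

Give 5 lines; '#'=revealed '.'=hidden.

Answer: .....
#....
...##
...##
...##

Derivation:
Click 1 (3,4) count=0: revealed 6 new [(2,3) (2,4) (3,3) (3,4) (4,3) (4,4)] -> total=6
Click 2 (1,0) count=2: revealed 1 new [(1,0)] -> total=7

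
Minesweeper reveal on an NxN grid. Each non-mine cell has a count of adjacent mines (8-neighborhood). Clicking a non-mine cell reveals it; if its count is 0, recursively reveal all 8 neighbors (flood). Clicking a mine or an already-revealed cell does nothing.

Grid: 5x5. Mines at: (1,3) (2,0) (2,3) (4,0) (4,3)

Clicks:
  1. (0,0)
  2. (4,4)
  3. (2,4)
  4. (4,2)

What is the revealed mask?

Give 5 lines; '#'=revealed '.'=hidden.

Answer: ###..
###..
....#
.....
..#.#

Derivation:
Click 1 (0,0) count=0: revealed 6 new [(0,0) (0,1) (0,2) (1,0) (1,1) (1,2)] -> total=6
Click 2 (4,4) count=1: revealed 1 new [(4,4)] -> total=7
Click 3 (2,4) count=2: revealed 1 new [(2,4)] -> total=8
Click 4 (4,2) count=1: revealed 1 new [(4,2)] -> total=9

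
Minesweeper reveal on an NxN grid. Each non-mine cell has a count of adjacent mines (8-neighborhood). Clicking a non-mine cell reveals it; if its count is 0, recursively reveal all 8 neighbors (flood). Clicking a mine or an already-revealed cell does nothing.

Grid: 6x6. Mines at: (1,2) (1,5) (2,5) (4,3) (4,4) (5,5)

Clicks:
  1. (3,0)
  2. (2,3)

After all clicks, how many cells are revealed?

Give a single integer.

Click 1 (3,0) count=0: revealed 16 new [(0,0) (0,1) (1,0) (1,1) (2,0) (2,1) (2,2) (3,0) (3,1) (3,2) (4,0) (4,1) (4,2) (5,0) (5,1) (5,2)] -> total=16
Click 2 (2,3) count=1: revealed 1 new [(2,3)] -> total=17

Answer: 17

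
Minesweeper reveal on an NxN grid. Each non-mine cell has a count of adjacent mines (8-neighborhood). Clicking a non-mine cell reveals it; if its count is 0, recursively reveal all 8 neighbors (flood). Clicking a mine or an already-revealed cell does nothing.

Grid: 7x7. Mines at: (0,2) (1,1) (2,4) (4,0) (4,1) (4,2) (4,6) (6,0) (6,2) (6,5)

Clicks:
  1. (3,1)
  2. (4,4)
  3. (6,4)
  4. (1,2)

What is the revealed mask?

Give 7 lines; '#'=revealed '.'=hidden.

Answer: .......
..#....
.......
.#.###.
...###.
...###.
....#..

Derivation:
Click 1 (3,1) count=3: revealed 1 new [(3,1)] -> total=1
Click 2 (4,4) count=0: revealed 9 new [(3,3) (3,4) (3,5) (4,3) (4,4) (4,5) (5,3) (5,4) (5,5)] -> total=10
Click 3 (6,4) count=1: revealed 1 new [(6,4)] -> total=11
Click 4 (1,2) count=2: revealed 1 new [(1,2)] -> total=12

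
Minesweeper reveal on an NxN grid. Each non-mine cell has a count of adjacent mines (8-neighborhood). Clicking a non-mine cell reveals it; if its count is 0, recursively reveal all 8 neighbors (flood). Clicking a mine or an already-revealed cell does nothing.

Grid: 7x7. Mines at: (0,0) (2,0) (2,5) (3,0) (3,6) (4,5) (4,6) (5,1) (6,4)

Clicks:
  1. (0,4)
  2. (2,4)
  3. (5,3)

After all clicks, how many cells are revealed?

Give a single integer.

Answer: 27

Derivation:
Click 1 (0,4) count=0: revealed 27 new [(0,1) (0,2) (0,3) (0,4) (0,5) (0,6) (1,1) (1,2) (1,3) (1,4) (1,5) (1,6) (2,1) (2,2) (2,3) (2,4) (3,1) (3,2) (3,3) (3,4) (4,1) (4,2) (4,3) (4,4) (5,2) (5,3) (5,4)] -> total=27
Click 2 (2,4) count=1: revealed 0 new [(none)] -> total=27
Click 3 (5,3) count=1: revealed 0 new [(none)] -> total=27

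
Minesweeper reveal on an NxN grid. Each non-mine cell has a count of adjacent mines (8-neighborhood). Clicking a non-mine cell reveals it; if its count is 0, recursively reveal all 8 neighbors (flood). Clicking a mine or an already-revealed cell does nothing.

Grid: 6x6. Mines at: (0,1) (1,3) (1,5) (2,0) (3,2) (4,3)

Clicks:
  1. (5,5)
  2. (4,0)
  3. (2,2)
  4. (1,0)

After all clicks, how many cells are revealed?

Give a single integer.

Answer: 18

Derivation:
Click 1 (5,5) count=0: revealed 8 new [(2,4) (2,5) (3,4) (3,5) (4,4) (4,5) (5,4) (5,5)] -> total=8
Click 2 (4,0) count=0: revealed 8 new [(3,0) (3,1) (4,0) (4,1) (4,2) (5,0) (5,1) (5,2)] -> total=16
Click 3 (2,2) count=2: revealed 1 new [(2,2)] -> total=17
Click 4 (1,0) count=2: revealed 1 new [(1,0)] -> total=18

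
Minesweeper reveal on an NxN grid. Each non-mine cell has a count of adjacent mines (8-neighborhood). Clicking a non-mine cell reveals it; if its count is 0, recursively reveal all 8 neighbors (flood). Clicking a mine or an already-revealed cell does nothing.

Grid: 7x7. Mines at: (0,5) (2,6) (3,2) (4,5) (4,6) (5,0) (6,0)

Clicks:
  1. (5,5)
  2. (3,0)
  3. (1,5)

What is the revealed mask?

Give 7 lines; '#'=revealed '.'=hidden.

Answer: #####..
######.
######.
##.###.
##.....
.....#.
.......

Derivation:
Click 1 (5,5) count=2: revealed 1 new [(5,5)] -> total=1
Click 2 (3,0) count=0: revealed 24 new [(0,0) (0,1) (0,2) (0,3) (0,4) (1,0) (1,1) (1,2) (1,3) (1,4) (1,5) (2,0) (2,1) (2,2) (2,3) (2,4) (2,5) (3,0) (3,1) (3,3) (3,4) (3,5) (4,0) (4,1)] -> total=25
Click 3 (1,5) count=2: revealed 0 new [(none)] -> total=25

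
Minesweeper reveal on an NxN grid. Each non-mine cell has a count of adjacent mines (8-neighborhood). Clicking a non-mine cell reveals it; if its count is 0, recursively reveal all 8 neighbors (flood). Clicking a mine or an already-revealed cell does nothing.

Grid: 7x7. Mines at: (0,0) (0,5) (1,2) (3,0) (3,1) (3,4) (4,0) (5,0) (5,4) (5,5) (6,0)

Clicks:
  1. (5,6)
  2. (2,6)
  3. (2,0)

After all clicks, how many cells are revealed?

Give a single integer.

Answer: 10

Derivation:
Click 1 (5,6) count=1: revealed 1 new [(5,6)] -> total=1
Click 2 (2,6) count=0: revealed 8 new [(1,5) (1,6) (2,5) (2,6) (3,5) (3,6) (4,5) (4,6)] -> total=9
Click 3 (2,0) count=2: revealed 1 new [(2,0)] -> total=10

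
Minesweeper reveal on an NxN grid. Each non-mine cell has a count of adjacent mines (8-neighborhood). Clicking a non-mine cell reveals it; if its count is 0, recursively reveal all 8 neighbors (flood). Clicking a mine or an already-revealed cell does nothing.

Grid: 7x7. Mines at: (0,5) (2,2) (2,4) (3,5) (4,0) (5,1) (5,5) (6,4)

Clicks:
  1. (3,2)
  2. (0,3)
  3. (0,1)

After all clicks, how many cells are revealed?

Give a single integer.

Click 1 (3,2) count=1: revealed 1 new [(3,2)] -> total=1
Click 2 (0,3) count=0: revealed 14 new [(0,0) (0,1) (0,2) (0,3) (0,4) (1,0) (1,1) (1,2) (1,3) (1,4) (2,0) (2,1) (3,0) (3,1)] -> total=15
Click 3 (0,1) count=0: revealed 0 new [(none)] -> total=15

Answer: 15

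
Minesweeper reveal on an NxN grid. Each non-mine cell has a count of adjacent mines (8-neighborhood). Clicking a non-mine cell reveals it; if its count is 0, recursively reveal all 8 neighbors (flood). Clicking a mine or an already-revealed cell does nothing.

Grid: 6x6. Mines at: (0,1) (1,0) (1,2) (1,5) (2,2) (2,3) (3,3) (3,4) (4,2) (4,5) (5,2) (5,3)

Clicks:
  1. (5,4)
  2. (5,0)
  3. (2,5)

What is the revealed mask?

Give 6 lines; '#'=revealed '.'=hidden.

Answer: ......
......
##...#
##....
##....
##..#.

Derivation:
Click 1 (5,4) count=2: revealed 1 new [(5,4)] -> total=1
Click 2 (5,0) count=0: revealed 8 new [(2,0) (2,1) (3,0) (3,1) (4,0) (4,1) (5,0) (5,1)] -> total=9
Click 3 (2,5) count=2: revealed 1 new [(2,5)] -> total=10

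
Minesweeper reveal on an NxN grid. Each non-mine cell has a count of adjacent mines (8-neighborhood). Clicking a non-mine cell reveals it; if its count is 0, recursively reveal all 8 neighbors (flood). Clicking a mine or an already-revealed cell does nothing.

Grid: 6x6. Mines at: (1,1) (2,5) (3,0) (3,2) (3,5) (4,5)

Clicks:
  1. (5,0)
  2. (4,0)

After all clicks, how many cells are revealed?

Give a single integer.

Answer: 10

Derivation:
Click 1 (5,0) count=0: revealed 10 new [(4,0) (4,1) (4,2) (4,3) (4,4) (5,0) (5,1) (5,2) (5,3) (5,4)] -> total=10
Click 2 (4,0) count=1: revealed 0 new [(none)] -> total=10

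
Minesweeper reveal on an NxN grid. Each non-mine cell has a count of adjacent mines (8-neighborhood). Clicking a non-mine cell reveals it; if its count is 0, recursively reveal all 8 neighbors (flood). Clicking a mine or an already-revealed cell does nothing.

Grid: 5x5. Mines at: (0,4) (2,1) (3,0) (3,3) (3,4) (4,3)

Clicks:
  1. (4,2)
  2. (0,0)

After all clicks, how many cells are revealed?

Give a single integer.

Answer: 9

Derivation:
Click 1 (4,2) count=2: revealed 1 new [(4,2)] -> total=1
Click 2 (0,0) count=0: revealed 8 new [(0,0) (0,1) (0,2) (0,3) (1,0) (1,1) (1,2) (1,3)] -> total=9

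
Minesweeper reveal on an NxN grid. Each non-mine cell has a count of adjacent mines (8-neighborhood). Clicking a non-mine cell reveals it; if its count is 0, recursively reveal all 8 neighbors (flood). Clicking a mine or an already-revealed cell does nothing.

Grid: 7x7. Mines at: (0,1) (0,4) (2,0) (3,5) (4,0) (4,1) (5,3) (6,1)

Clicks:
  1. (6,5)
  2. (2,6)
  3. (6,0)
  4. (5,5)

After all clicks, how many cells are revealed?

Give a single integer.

Answer: 11

Derivation:
Click 1 (6,5) count=0: revealed 9 new [(4,4) (4,5) (4,6) (5,4) (5,5) (5,6) (6,4) (6,5) (6,6)] -> total=9
Click 2 (2,6) count=1: revealed 1 new [(2,6)] -> total=10
Click 3 (6,0) count=1: revealed 1 new [(6,0)] -> total=11
Click 4 (5,5) count=0: revealed 0 new [(none)] -> total=11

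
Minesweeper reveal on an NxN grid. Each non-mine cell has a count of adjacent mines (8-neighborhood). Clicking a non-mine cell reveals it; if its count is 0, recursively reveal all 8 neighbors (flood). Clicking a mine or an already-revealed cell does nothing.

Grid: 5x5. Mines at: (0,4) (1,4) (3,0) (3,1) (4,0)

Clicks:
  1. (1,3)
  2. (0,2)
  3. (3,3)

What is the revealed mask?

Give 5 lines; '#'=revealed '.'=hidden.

Answer: ####.
####.
#####
..###
..###

Derivation:
Click 1 (1,3) count=2: revealed 1 new [(1,3)] -> total=1
Click 2 (0,2) count=0: revealed 11 new [(0,0) (0,1) (0,2) (0,3) (1,0) (1,1) (1,2) (2,0) (2,1) (2,2) (2,3)] -> total=12
Click 3 (3,3) count=0: revealed 7 new [(2,4) (3,2) (3,3) (3,4) (4,2) (4,3) (4,4)] -> total=19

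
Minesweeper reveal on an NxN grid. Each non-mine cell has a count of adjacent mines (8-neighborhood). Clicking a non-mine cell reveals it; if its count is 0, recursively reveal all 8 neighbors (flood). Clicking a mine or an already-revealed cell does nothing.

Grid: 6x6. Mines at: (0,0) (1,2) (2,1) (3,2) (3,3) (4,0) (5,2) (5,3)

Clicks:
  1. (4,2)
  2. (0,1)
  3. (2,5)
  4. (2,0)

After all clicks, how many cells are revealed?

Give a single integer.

Answer: 18

Derivation:
Click 1 (4,2) count=4: revealed 1 new [(4,2)] -> total=1
Click 2 (0,1) count=2: revealed 1 new [(0,1)] -> total=2
Click 3 (2,5) count=0: revealed 15 new [(0,3) (0,4) (0,5) (1,3) (1,4) (1,5) (2,3) (2,4) (2,5) (3,4) (3,5) (4,4) (4,5) (5,4) (5,5)] -> total=17
Click 4 (2,0) count=1: revealed 1 new [(2,0)] -> total=18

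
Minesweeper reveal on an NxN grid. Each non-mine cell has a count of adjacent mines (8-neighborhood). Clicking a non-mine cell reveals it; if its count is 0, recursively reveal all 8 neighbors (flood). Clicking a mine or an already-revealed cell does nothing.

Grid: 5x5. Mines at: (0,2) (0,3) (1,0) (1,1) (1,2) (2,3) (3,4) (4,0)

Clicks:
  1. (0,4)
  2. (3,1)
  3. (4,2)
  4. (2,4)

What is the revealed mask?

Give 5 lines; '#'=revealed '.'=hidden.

Click 1 (0,4) count=1: revealed 1 new [(0,4)] -> total=1
Click 2 (3,1) count=1: revealed 1 new [(3,1)] -> total=2
Click 3 (4,2) count=0: revealed 5 new [(3,2) (3,3) (4,1) (4,2) (4,3)] -> total=7
Click 4 (2,4) count=2: revealed 1 new [(2,4)] -> total=8

Answer: ....#
.....
....#
.###.
.###.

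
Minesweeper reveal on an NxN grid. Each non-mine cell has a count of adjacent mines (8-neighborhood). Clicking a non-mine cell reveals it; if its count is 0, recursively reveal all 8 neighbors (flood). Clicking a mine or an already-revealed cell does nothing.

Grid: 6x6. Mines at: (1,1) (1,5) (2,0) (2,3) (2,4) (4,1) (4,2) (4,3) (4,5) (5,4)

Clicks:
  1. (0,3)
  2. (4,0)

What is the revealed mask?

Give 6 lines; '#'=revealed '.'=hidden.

Click 1 (0,3) count=0: revealed 6 new [(0,2) (0,3) (0,4) (1,2) (1,3) (1,4)] -> total=6
Click 2 (4,0) count=1: revealed 1 new [(4,0)] -> total=7

Answer: ..###.
..###.
......
......
#.....
......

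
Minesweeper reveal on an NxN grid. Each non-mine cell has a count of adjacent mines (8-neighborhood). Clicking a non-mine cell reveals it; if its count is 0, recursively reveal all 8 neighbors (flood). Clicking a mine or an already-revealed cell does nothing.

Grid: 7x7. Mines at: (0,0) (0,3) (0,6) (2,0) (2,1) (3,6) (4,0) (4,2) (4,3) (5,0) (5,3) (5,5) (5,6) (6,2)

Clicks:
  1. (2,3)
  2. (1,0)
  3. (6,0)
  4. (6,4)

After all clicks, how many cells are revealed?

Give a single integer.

Click 1 (2,3) count=0: revealed 12 new [(1,2) (1,3) (1,4) (1,5) (2,2) (2,3) (2,4) (2,5) (3,2) (3,3) (3,4) (3,5)] -> total=12
Click 2 (1,0) count=3: revealed 1 new [(1,0)] -> total=13
Click 3 (6,0) count=1: revealed 1 new [(6,0)] -> total=14
Click 4 (6,4) count=2: revealed 1 new [(6,4)] -> total=15

Answer: 15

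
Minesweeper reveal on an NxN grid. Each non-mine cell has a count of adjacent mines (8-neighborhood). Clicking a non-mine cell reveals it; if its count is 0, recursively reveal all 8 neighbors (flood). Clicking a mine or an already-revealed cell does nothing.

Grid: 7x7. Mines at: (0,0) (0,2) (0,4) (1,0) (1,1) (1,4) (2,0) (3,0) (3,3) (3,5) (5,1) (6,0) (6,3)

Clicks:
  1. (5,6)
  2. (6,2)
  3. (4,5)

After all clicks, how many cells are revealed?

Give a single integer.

Answer: 10

Derivation:
Click 1 (5,6) count=0: revealed 9 new [(4,4) (4,5) (4,6) (5,4) (5,5) (5,6) (6,4) (6,5) (6,6)] -> total=9
Click 2 (6,2) count=2: revealed 1 new [(6,2)] -> total=10
Click 3 (4,5) count=1: revealed 0 new [(none)] -> total=10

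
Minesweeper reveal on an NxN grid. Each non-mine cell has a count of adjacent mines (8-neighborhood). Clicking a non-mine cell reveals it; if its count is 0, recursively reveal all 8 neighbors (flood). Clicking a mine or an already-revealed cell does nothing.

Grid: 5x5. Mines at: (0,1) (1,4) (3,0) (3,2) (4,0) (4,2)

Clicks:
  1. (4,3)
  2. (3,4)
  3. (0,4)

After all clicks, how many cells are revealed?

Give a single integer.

Answer: 7

Derivation:
Click 1 (4,3) count=2: revealed 1 new [(4,3)] -> total=1
Click 2 (3,4) count=0: revealed 5 new [(2,3) (2,4) (3,3) (3,4) (4,4)] -> total=6
Click 3 (0,4) count=1: revealed 1 new [(0,4)] -> total=7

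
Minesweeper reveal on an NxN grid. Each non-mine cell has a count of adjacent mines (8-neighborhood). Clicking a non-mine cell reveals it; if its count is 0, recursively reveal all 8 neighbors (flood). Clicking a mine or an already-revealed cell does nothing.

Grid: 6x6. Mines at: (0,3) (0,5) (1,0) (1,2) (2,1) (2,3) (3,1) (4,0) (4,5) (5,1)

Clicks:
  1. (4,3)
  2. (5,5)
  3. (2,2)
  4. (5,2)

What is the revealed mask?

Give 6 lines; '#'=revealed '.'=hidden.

Answer: ......
......
..#...
..###.
..###.
..####

Derivation:
Click 1 (4,3) count=0: revealed 9 new [(3,2) (3,3) (3,4) (4,2) (4,3) (4,4) (5,2) (5,3) (5,4)] -> total=9
Click 2 (5,5) count=1: revealed 1 new [(5,5)] -> total=10
Click 3 (2,2) count=4: revealed 1 new [(2,2)] -> total=11
Click 4 (5,2) count=1: revealed 0 new [(none)] -> total=11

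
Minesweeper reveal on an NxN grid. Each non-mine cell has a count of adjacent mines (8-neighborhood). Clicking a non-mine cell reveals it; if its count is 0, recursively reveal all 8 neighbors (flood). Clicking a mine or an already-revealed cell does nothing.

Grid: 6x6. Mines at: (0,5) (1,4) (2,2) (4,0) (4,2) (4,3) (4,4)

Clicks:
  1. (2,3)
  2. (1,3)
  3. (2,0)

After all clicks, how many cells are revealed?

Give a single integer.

Click 1 (2,3) count=2: revealed 1 new [(2,3)] -> total=1
Click 2 (1,3) count=2: revealed 1 new [(1,3)] -> total=2
Click 3 (2,0) count=0: revealed 11 new [(0,0) (0,1) (0,2) (0,3) (1,0) (1,1) (1,2) (2,0) (2,1) (3,0) (3,1)] -> total=13

Answer: 13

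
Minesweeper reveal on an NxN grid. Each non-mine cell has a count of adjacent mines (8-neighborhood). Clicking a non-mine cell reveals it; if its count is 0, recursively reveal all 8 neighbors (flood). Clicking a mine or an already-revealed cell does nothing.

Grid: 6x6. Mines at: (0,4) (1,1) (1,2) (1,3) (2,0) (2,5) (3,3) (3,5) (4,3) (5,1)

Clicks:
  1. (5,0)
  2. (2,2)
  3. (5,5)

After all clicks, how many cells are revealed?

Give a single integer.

Answer: 6

Derivation:
Click 1 (5,0) count=1: revealed 1 new [(5,0)] -> total=1
Click 2 (2,2) count=4: revealed 1 new [(2,2)] -> total=2
Click 3 (5,5) count=0: revealed 4 new [(4,4) (4,5) (5,4) (5,5)] -> total=6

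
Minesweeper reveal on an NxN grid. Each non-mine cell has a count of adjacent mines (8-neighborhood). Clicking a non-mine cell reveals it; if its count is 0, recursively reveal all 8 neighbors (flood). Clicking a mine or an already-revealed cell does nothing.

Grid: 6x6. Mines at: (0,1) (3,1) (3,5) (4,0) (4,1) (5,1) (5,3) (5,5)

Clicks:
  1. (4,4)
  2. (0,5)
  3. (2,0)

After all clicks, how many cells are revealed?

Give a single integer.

Answer: 19

Derivation:
Click 1 (4,4) count=3: revealed 1 new [(4,4)] -> total=1
Click 2 (0,5) count=0: revealed 17 new [(0,2) (0,3) (0,4) (0,5) (1,2) (1,3) (1,4) (1,5) (2,2) (2,3) (2,4) (2,5) (3,2) (3,3) (3,4) (4,2) (4,3)] -> total=18
Click 3 (2,0) count=1: revealed 1 new [(2,0)] -> total=19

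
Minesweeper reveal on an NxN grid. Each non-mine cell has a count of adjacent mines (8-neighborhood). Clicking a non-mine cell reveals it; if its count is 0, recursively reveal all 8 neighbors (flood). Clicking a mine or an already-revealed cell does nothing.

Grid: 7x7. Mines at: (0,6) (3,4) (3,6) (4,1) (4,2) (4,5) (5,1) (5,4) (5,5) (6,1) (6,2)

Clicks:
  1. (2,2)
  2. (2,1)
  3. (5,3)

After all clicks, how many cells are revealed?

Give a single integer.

Click 1 (2,2) count=0: revealed 22 new [(0,0) (0,1) (0,2) (0,3) (0,4) (0,5) (1,0) (1,1) (1,2) (1,3) (1,4) (1,5) (2,0) (2,1) (2,2) (2,3) (2,4) (2,5) (3,0) (3,1) (3,2) (3,3)] -> total=22
Click 2 (2,1) count=0: revealed 0 new [(none)] -> total=22
Click 3 (5,3) count=3: revealed 1 new [(5,3)] -> total=23

Answer: 23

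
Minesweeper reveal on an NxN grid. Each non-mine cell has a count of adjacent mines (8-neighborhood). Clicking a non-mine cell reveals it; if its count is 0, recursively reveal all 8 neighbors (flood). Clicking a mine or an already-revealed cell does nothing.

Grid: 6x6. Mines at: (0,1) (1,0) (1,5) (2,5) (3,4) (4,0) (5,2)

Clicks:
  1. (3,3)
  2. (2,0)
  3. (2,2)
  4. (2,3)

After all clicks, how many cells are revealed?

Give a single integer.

Click 1 (3,3) count=1: revealed 1 new [(3,3)] -> total=1
Click 2 (2,0) count=1: revealed 1 new [(2,0)] -> total=2
Click 3 (2,2) count=0: revealed 16 new [(0,2) (0,3) (0,4) (1,1) (1,2) (1,3) (1,4) (2,1) (2,2) (2,3) (2,4) (3,1) (3,2) (4,1) (4,2) (4,3)] -> total=18
Click 4 (2,3) count=1: revealed 0 new [(none)] -> total=18

Answer: 18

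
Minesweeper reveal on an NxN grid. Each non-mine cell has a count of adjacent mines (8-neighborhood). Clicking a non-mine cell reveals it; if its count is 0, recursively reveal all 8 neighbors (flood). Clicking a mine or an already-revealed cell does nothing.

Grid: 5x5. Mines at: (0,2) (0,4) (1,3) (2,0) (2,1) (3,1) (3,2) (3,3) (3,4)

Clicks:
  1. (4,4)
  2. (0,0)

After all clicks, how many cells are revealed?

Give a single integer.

Answer: 5

Derivation:
Click 1 (4,4) count=2: revealed 1 new [(4,4)] -> total=1
Click 2 (0,0) count=0: revealed 4 new [(0,0) (0,1) (1,0) (1,1)] -> total=5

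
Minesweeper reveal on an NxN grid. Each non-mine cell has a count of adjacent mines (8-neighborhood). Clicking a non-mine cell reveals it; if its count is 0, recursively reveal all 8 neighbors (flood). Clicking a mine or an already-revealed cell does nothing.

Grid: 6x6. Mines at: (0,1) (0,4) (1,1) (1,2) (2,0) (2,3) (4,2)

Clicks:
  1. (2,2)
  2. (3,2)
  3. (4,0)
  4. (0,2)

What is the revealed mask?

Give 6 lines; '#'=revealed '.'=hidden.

Answer: ..#...
......
..#...
###...
##....
##....

Derivation:
Click 1 (2,2) count=3: revealed 1 new [(2,2)] -> total=1
Click 2 (3,2) count=2: revealed 1 new [(3,2)] -> total=2
Click 3 (4,0) count=0: revealed 6 new [(3,0) (3,1) (4,0) (4,1) (5,0) (5,1)] -> total=8
Click 4 (0,2) count=3: revealed 1 new [(0,2)] -> total=9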